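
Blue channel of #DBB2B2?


Color: #DBB2B2
R = DB = 219
G = B2 = 178
B = B2 = 178
Blue = 178


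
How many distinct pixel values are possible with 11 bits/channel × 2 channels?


Total bits = 11 bits/channel × 2 channels = 22 bits
Distinct pixel values = 2^22
= 4,194,304 pixel values


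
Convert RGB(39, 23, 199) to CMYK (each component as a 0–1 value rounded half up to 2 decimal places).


R'=39/255≈0.1529, G'=23/255≈0.0902, B'=199/255≈0.7804
K = 1 - max(R',G',B') = 1 - 199/255 = 56/255 = 0.21960… → 0.22
(1-R'-K)/(1-K) simplifies to (max-R)/max with max = 199:
C = (199-39)/199 = 160/199 = 0.80402… → 0.80
M = (199-23)/199 = 176/199 = 0.88442… → 0.88
Y = (199-199)/199 = 0/199 = 0 → 0.00
= CMYK(0.80, 0.88, 0.00, 0.22)


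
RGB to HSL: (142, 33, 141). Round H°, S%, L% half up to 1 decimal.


Normalize: R'=142/255≈0.5569, G'=33/255≈0.1294, B'=141/255≈0.5529
Max=142/255, Min=33/255, Δ=Max-Min=109/255
L = (Max+Min)/2 = (142+33)/510 = 175/510 = 0.34313… → L = 34.3%
L ≤ 0.5 → S = Δ/(Max+Min) = 109/(142+33) = 109/175 = 0.62285… → S = 62.3%
(the 1/255 factors cancel in S and H, so raw channel differences can be used)
Max is R' → H = 60 × (((G-B)/Δ) mod 6) = 60 × (((33-141)/109) mod 6)
  (-108)/109 = -0.9908…; negative, so add 6 → 5.0091…
  H = 60 × 5.0091… = 300.550…° → H = 300.6°
= HSL(300.6°, 62.3%, 34.3%)


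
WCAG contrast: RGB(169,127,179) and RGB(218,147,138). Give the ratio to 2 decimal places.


Linearize each sRGB channel c=v/255: c/12.92 if c ≤ 0.04045 else ((c+0.055)/1.055)^2.4
L = 0.2126×R_lin + 0.7152×G_lin + 0.0722×B_lin
Color 1 (169,127,179):
  R=169: 169/255≈0.6627 > 0.04045 → ((0.6627+0.055)/1.055)^2.4 ≈ 0.39676
  G=127: 127/255≈0.4980 > 0.04045 → ((0.4980+0.055)/1.055)^2.4 ≈ 0.21223
  B=179: 179/255≈0.7020 > 0.04045 → ((0.7020+0.055)/1.055)^2.4 ≈ 0.45079
  L1 = 0.2126×0.39676 + 0.7152×0.21223 + 0.0722×0.45079 ≈ 0.26868
Color 2 (218,147,138):
  R=218: 218/255≈0.8549 > 0.04045 → ((0.8549+0.055)/1.055)^2.4 ≈ 0.70110
  G=147: 147/255≈0.5765 > 0.04045 → ((0.5765+0.055)/1.055)^2.4 ≈ 0.29177
  B=138: 138/255≈0.5412 > 0.04045 → ((0.5412+0.055)/1.055)^2.4 ≈ 0.25415
  L2 = 0.2126×0.70110 + 0.7152×0.29177 + 0.0722×0.25415 ≈ 0.37608
Lighter = 0.37608, Darker = 0.26868
Ratio = (L_lighter + 0.05) / (L_darker + 0.05)
Ratio = (0.37608 + 0.05) / (0.26868 + 0.05) = 0.42608 / 0.31868 ≈ 1.3370
Ratio ≈ 1.34:1


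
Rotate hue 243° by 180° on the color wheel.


New hue = (H + rotation) mod 360
New hue = (243 + 180) mod 360
= 423 mod 360
= 63°


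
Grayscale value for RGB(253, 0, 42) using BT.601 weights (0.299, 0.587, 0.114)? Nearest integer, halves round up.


Gray = 0.299×R + 0.587×G + 0.114×B
Gray = 0.299×253 + 0.587×0 + 0.114×42
Gray = 75.647 + 0.000 + 4.788
Gray = 80.435 → round half up → 80
Gray = 80


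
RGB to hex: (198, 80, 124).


R = 198 → C6 (hex)
G = 80 → 50 (hex)
B = 124 → 7C (hex)
Hex = #C6507C


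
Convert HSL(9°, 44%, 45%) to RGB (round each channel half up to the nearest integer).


H=9°, S=0.44, L=0.45
C = (1-|2L-1|)×S = (1-|-0.10|)×0.44 = 0.396
H' = H/60 = 9/60 ≈ 0.1500; X = C×(1-|H' mod 2 - 1|) = 0.0594
m = L - C/2 = 0.45 - 0.198 = 0.252
Sector ⌊H'⌋ = 0 → (R',G',B') = (0.396, 0.0594, 0.0)
RGB = ((R'+m)×255, (G'+m)×255, (B'+m)×255) = (165.24, 79.407, 64.26)
Round half up → RGB(165, 79, 64)


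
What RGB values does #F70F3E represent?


F7 → 247 (R)
0F → 15 (G)
3E → 62 (B)
= RGB(247, 15, 62)


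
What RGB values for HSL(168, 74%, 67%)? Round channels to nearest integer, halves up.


H=168°, S=0.74, L=0.67
C = (1-|2L-1|)×S = (1-|0.34|)×0.74 = 0.4884
H' = H/60 = 168/60 ≈ 2.8000; X = C×(1-|H' mod 2 - 1|) = 0.39072
m = L - C/2 = 0.67 - 0.2442 = 0.4258
Sector ⌊H'⌋ = 2 → (R',G',B') = (0.0, 0.4884, 0.39072)
RGB = ((R'+m)×255, (G'+m)×255, (B'+m)×255) = (108.579, 233.121, 208.2126)
Round half up → RGB(109, 233, 208)


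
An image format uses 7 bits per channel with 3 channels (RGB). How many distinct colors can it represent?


Total bits = 7 bits/channel × 3 channels = 21 bits
Distinct colors = 2^21
= 2,097,152 colors


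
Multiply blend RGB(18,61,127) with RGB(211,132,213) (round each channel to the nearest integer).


Multiply: C = A×B/255, rounded to nearest integer
R: 18×211/255 = 3798/255 ≈ 14.894 → 15
G: 61×132/255 = 8052/255 ≈ 31.576 → 32
B: 127×213/255 = 27051/255 ≈ 106.082 → 106
= RGB(15, 32, 106)


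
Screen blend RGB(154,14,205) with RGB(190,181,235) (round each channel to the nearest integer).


Screen: C = 255 - (255-A)×(255-B)/255, rounded to nearest integer
R: 255 - (255-154)×(255-190)/255 = 255 - 6565/255 ≈ 255 - 25.745 = 229.255 → 229
G: 255 - (255-14)×(255-181)/255 = 255 - 17834/255 ≈ 255 - 69.937 = 185.063 → 185
B: 255 - (255-205)×(255-235)/255 = 255 - 1000/255 ≈ 255 - 3.922 = 251.078 → 251
= RGB(229, 185, 251)


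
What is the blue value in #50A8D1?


Color: #50A8D1
R = 50 = 80
G = A8 = 168
B = D1 = 209
Blue = 209


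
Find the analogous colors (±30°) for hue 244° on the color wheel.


Base hue: 244°
Left analog: (244 - 30) mod 360 = 214°
Right analog: (244 + 30) mod 360 = 274°
Analogous hues = 214° and 274°


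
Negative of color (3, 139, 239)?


Invert: (255-R, 255-G, 255-B)
R: 255-3 = 252
G: 255-139 = 116
B: 255-239 = 16
= RGB(252, 116, 16)


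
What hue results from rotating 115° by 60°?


New hue = (H + rotation) mod 360
New hue = (115 + 60) mod 360
= 175 mod 360
= 175°


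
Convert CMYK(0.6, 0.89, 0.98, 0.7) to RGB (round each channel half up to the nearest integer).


R = 255 × (1-C) × (1-K) = 255 × 0.40 × 0.30 = 30.6 → 31
G = 255 × (1-M) × (1-K) = 255 × 0.11 × 0.30 = 8.415 → 8
B = 255 × (1-Y) × (1-K) = 255 × 0.02 × 0.30 = 1.53 → 2
= RGB(31, 8, 2)


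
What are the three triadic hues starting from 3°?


Triadic: equally spaced at 120° intervals
H1 = 3°
H2 = (3 + 120) mod 360 = 123°
H3 = (3 + 240) mod 360 = 243°
Triadic = 3°, 123°, 243°


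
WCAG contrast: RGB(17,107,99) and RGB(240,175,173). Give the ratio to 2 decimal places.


Linearize each sRGB channel c=v/255: c/12.92 if c ≤ 0.04045 else ((c+0.055)/1.055)^2.4
L = 0.2126×R_lin + 0.7152×G_lin + 0.0722×B_lin
Color 1 (17,107,99):
  R=17: 17/255≈0.0667 > 0.04045 → ((0.0667+0.055)/1.055)^2.4 ≈ 0.00561
  G=107: 107/255≈0.4196 > 0.04045 → ((0.4196+0.055)/1.055)^2.4 ≈ 0.14703
  B=99: 99/255≈0.3882 > 0.04045 → ((0.3882+0.055)/1.055)^2.4 ≈ 0.12477
  L1 = 0.2126×0.00561 + 0.7152×0.14703 + 0.0722×0.12477 ≈ 0.11535
Color 2 (240,175,173):
  R=240: 240/255≈0.9412 > 0.04045 → ((0.9412+0.055)/1.055)^2.4 ≈ 0.87137
  G=175: 175/255≈0.6863 > 0.04045 → ((0.6863+0.055)/1.055)^2.4 ≈ 0.42869
  B=173: 173/255≈0.6784 > 0.04045 → ((0.6784+0.055)/1.055)^2.4 ≈ 0.41789
  L2 = 0.2126×0.87137 + 0.7152×0.42869 + 0.0722×0.41789 ≈ 0.52202
Lighter = 0.52202, Darker = 0.11535
Ratio = (L_lighter + 0.05) / (L_darker + 0.05)
Ratio = (0.52202 + 0.05) / (0.11535 + 0.05) = 0.57202 / 0.16535 ≈ 3.4594
Ratio ≈ 3.46:1


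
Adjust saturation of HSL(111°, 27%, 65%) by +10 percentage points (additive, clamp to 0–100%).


Original S = 27%
Adjustment = +10 percentage points
New S = 27 + (10) = 37
Clamp to [0, 100] → 37
= HSL(111°, 37%, 65%)


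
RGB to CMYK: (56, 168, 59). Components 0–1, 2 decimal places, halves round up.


R'=56/255≈0.2196, G'=168/255≈0.6588, B'=59/255≈0.2314
K = 1 - max(R',G',B') = 1 - 168/255 = 87/255 = 0.34117… → 0.34
(1-R'-K)/(1-K) simplifies to (max-R)/max with max = 168:
C = (168-56)/168 = 112/168 = 0.66666… → 0.67
M = (168-168)/168 = 0/168 = 0 → 0.00
Y = (168-59)/168 = 109/168 = 0.64880… → 0.65
= CMYK(0.67, 0.00, 0.65, 0.34)


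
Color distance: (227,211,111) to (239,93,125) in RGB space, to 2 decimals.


d = √[(R₁-R₂)² + (G₁-G₂)² + (B₁-B₂)²]
d = √[(227-239)² + (211-93)² + (111-125)²]
d = √[144 + 13924 + 196]
d = √14264
d ≈ 119.43


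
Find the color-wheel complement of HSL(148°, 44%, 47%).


Complement = opposite side of color wheel = hue + 180°
H' = (148 + 180) mod 360 = 328°
S and L unchanged.
= HSL(328°, 44%, 47%)


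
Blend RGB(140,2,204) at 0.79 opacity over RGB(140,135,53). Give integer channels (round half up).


C = α×F + (1-α)×B, with 1-α = 0.21
R: 0.79×140 + 0.21×140 = 110.60 + 29.40 = 140.00 → 140
G: 0.79×2 + 0.21×135 = 1.58 + 28.35 = 29.93 → 30
B: 0.79×204 + 0.21×53 = 161.16 + 11.13 = 172.29 → 172
= RGB(140, 30, 172)


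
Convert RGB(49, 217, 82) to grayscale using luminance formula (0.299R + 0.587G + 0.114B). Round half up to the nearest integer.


Gray = 0.299×R + 0.587×G + 0.114×B
Gray = 0.299×49 + 0.587×217 + 0.114×82
Gray = 14.651 + 127.379 + 9.348
Gray = 151.378 → round half up → 151
Gray = 151


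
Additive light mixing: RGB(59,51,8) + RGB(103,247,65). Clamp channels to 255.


Additive: each channel = min(255, C₁+C₂)
R: 59+103 = 162 → 162
G: 51+247 = 298 → 255
B: 8+65 = 73 → 73
= RGB(162, 255, 73)


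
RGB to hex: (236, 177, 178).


R = 236 → EC (hex)
G = 177 → B1 (hex)
B = 178 → B2 (hex)
Hex = #ECB1B2


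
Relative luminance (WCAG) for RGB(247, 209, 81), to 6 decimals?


Linearize each channel (sRGB transfer function): c = v/255; c_lin = c/12.92 if c ≤ 0.04045, else ((c+0.055)/1.055)^2.4
  R: 247/255 ≈ 0.968627 > 0.04045 → ((0.968627+0.055)/1.055)^2.4 ≈ 0.930111
  G: 209/255 ≈ 0.819608 > 0.04045 → ((0.819608+0.055)/1.055)^2.4 ≈ 0.637597
  B: 81/255 ≈ 0.317647 > 0.04045 → ((0.317647+0.055)/1.055)^2.4 ≈ 0.082283
R_lin = 0.930111, G_lin = 0.637597, B_lin = 0.082283
L = 0.2126×R + 0.7152×G + 0.0722×B
L = 0.2126×0.930111 + 0.7152×0.637597 + 0.0722×0.082283
L ≈ 0.659692


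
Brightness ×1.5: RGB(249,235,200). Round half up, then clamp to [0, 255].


Multiply each channel by 1.5, round half up, clamp to [0, 255]
R: 249×1.5 = 373.5 → round → 374 → clamp → 255
G: 235×1.5 = 352.5 → round → 353 → clamp → 255
B: 200×1.5 = 300 → clamp → 255
= RGB(255, 255, 255)


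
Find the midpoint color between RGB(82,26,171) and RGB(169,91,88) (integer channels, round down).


Midpoint: each channel = ⌊(C₁+C₂)/2⌋
R: ⌊(82+169)/2⌋ = 125
G: ⌊(26+91)/2⌋ = 58
B: ⌊(171+88)/2⌋ = 129
= RGB(125, 58, 129)


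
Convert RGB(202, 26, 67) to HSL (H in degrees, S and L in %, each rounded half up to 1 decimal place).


Normalize: R'=202/255≈0.7922, G'=26/255≈0.1020, B'=67/255≈0.2627
Max=202/255, Min=26/255, Δ=Max-Min=176/255
L = (Max+Min)/2 = (202+26)/510 = 228/510 = 0.44705… → L = 44.7%
L ≤ 0.5 → S = Δ/(Max+Min) = 176/(202+26) = 176/228 = 0.77192… → S = 77.2%
(the 1/255 factors cancel in S and H, so raw channel differences can be used)
Max is R' → H = 60 × (((G-B)/Δ) mod 6) = 60 × (((26-67)/176) mod 6)
  (-41)/176 = -0.2329…; negative, so add 6 → 5.7670…
  H = 60 × 5.7670… = 346.022…° → H = 346.0°
= HSL(346.0°, 77.2%, 44.7%)


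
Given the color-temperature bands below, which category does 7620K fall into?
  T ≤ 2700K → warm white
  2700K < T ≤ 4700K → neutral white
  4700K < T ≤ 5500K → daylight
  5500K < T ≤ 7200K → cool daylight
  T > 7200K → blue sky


Temperature: 7620K
7620K > 7200K → blue sky
Classification: blue sky


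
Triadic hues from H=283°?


Triadic: equally spaced at 120° intervals
H1 = 283°
H2 = (283 + 120) mod 360 = 43°
H3 = (283 + 240) mod 360 = 163°
Triadic = 283°, 43°, 163°


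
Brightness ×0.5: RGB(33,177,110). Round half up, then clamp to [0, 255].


Multiply each channel by 0.5, round half up, clamp to [0, 255]
R: 33×0.5 = 16.5 → round → 17
G: 177×0.5 = 88.5 → round → 89
B: 110×0.5 = 55
= RGB(17, 89, 55)


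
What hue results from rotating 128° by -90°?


New hue = (H + rotation) mod 360
New hue = (128 -90) mod 360
= 38 mod 360
= 38°


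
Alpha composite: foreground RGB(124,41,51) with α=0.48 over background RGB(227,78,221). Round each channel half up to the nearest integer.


C = α×F + (1-α)×B, with 1-α = 0.52
R: 0.48×124 + 0.52×227 = 59.52 + 118.04 = 177.56 → 178
G: 0.48×41 + 0.52×78 = 19.68 + 40.56 = 60.24 → 60
B: 0.48×51 + 0.52×221 = 24.48 + 114.92 = 139.40 → 139
= RGB(178, 60, 139)


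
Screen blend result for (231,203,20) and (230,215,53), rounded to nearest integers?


Screen: C = 255 - (255-A)×(255-B)/255, rounded to nearest integer
R: 255 - (255-231)×(255-230)/255 = 255 - 600/255 ≈ 255 - 2.353 = 252.647 → 253
G: 255 - (255-203)×(255-215)/255 = 255 - 2080/255 ≈ 255 - 8.157 = 246.843 → 247
B: 255 - (255-20)×(255-53)/255 = 255 - 47470/255 ≈ 255 - 186.157 = 68.843 → 69
= RGB(253, 247, 69)


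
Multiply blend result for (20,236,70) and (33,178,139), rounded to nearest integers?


Multiply: C = A×B/255, rounded to nearest integer
R: 20×33/255 = 660/255 ≈ 2.588 → 3
G: 236×178/255 = 42008/255 ≈ 164.737 → 165
B: 70×139/255 = 9730/255 ≈ 38.157 → 38
= RGB(3, 165, 38)


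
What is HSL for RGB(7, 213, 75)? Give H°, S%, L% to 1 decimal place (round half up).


Normalize: R'=7/255≈0.0275, G'=213/255≈0.8353, B'=75/255≈0.2941
Max=213/255, Min=7/255, Δ=Max-Min=206/255
L = (Max+Min)/2 = (213+7)/510 = 220/510 = 0.43137… → L = 43.1%
L ≤ 0.5 → S = Δ/(Max+Min) = 206/(213+7) = 206/220 = 0.93636… → S = 93.6%
(the 1/255 factors cancel in S and H, so raw channel differences can be used)
Max is G' → H = 60 × ((B-R)/Δ + 2) = 60 × ((75-7)/206 + 2)
  68/206 + 2 = 0.3300… + 2 = 2.3300…
  H = 60 × 2.3300… = 139.805…° → H = 139.8°
= HSL(139.8°, 93.6%, 43.1%)


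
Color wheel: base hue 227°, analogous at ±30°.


Base hue: 227°
Left analog: (227 - 30) mod 360 = 197°
Right analog: (227 + 30) mod 360 = 257°
Analogous hues = 197° and 257°


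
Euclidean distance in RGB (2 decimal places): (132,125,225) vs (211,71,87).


d = √[(R₁-R₂)² + (G₁-G₂)² + (B₁-B₂)²]
d = √[(132-211)² + (125-71)² + (225-87)²]
d = √[6241 + 2916 + 19044]
d = √28201
d ≈ 167.93


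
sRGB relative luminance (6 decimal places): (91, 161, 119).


Linearize each channel (sRGB transfer function): c = v/255; c_lin = c/12.92 if c ≤ 0.04045, else ((c+0.055)/1.055)^2.4
  R: 91/255 ≈ 0.356863 > 0.04045 → ((0.356863+0.055)/1.055)^2.4 ≈ 0.104616
  G: 161/255 ≈ 0.631373 > 0.04045 → ((0.631373+0.055)/1.055)^2.4 ≈ 0.356400
  B: 119/255 ≈ 0.466667 > 0.04045 → ((0.466667+0.055)/1.055)^2.4 ≈ 0.184475
R_lin = 0.104616, G_lin = 0.356400, B_lin = 0.184475
L = 0.2126×R + 0.7152×G + 0.0722×B
L = 0.2126×0.104616 + 0.7152×0.356400 + 0.0722×0.184475
L ≈ 0.290458


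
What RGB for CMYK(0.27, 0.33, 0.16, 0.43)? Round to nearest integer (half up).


R = 255 × (1-C) × (1-K) = 255 × 0.73 × 0.57 = 106.1055 → 106
G = 255 × (1-M) × (1-K) = 255 × 0.67 × 0.57 = 97.3845 → 97
B = 255 × (1-Y) × (1-K) = 255 × 0.84 × 0.57 = 122.094 → 122
= RGB(106, 97, 122)


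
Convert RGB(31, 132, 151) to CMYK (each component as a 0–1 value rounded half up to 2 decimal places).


R'=31/255≈0.1216, G'=132/255≈0.5176, B'=151/255≈0.5922
K = 1 - max(R',G',B') = 1 - 151/255 = 104/255 = 0.40784… → 0.41
(1-R'-K)/(1-K) simplifies to (max-R)/max with max = 151:
C = (151-31)/151 = 120/151 = 0.79470… → 0.79
M = (151-132)/151 = 19/151 = 0.12582… → 0.13
Y = (151-151)/151 = 0/151 = 0 → 0.00
= CMYK(0.79, 0.13, 0.00, 0.41)


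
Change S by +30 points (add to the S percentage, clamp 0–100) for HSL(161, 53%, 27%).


Original S = 53%
Adjustment = +30 percentage points
New S = 53 + (30) = 83
Clamp to [0, 100] → 83
= HSL(161°, 83%, 27%)


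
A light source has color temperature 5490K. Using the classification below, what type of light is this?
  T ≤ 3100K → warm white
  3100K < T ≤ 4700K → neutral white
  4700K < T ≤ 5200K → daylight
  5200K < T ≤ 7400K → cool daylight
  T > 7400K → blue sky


Temperature: 5490K
5200K < 5490K ≤ 7400K → cool daylight
Classification: cool daylight


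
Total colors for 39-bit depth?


Colors = 2^bits = 2^39
= 549,755,813,888 colors


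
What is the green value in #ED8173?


Color: #ED8173
R = ED = 237
G = 81 = 129
B = 73 = 115
Green = 129


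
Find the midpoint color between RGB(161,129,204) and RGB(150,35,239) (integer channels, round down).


Midpoint: each channel = ⌊(C₁+C₂)/2⌋
R: ⌊(161+150)/2⌋ = 155
G: ⌊(129+35)/2⌋ = 82
B: ⌊(204+239)/2⌋ = 221
= RGB(155, 82, 221)


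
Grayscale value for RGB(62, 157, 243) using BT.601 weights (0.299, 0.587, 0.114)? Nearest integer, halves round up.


Gray = 0.299×R + 0.587×G + 0.114×B
Gray = 0.299×62 + 0.587×157 + 0.114×243
Gray = 18.538 + 92.159 + 27.702
Gray = 138.399 → round half up → 138
Gray = 138


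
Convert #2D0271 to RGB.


2D → 45 (R)
02 → 2 (G)
71 → 113 (B)
= RGB(45, 2, 113)


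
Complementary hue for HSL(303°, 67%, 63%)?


Complement = opposite side of color wheel = hue + 180°
H' = (303 + 180) mod 360 = 123°
S and L unchanged.
= HSL(123°, 67%, 63%)


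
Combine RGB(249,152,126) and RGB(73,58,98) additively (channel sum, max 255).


Additive: each channel = min(255, C₁+C₂)
R: 249+73 = 322 → 255
G: 152+58 = 210 → 210
B: 126+98 = 224 → 224
= RGB(255, 210, 224)


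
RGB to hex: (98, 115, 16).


R = 98 → 62 (hex)
G = 115 → 73 (hex)
B = 16 → 10 (hex)
Hex = #627310


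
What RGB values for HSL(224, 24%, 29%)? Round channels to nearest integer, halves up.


H=224°, S=0.24, L=0.29
C = (1-|2L-1|)×S = (1-|-0.42|)×0.24 = 0.1392
H' = H/60 = 224/60 ≈ 3.7333; X = C×(1-|H' mod 2 - 1|) = 0.03712
m = L - C/2 = 0.29 - 0.0696 = 0.2204
Sector ⌊H'⌋ = 3 → (R',G',B') = (0.0, 0.03712, 0.1392)
RGB = ((R'+m)×255, (G'+m)×255, (B'+m)×255) = (56.202, 65.6676, 91.698)
Round half up → RGB(56, 66, 92)


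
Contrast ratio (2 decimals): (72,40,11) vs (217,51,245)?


Linearize each sRGB channel c=v/255: c/12.92 if c ≤ 0.04045 else ((c+0.055)/1.055)^2.4
L = 0.2126×R_lin + 0.7152×G_lin + 0.0722×B_lin
Color 1 (72,40,11):
  R=72: 72/255≈0.2824 > 0.04045 → ((0.2824+0.055)/1.055)^2.4 ≈ 0.06480
  G=40: 40/255≈0.1569 > 0.04045 → ((0.1569+0.055)/1.055)^2.4 ≈ 0.02122
  B=11: 11/255≈0.0431 > 0.04045 → ((0.0431+0.055)/1.055)^2.4 ≈ 0.00335
  L1 = 0.2126×0.06480 + 0.7152×0.02122 + 0.0722×0.00335 ≈ 0.02919
Color 2 (217,51,245):
  R=217: 217/255≈0.8510 > 0.04045 → ((0.8510+0.055)/1.055)^2.4 ≈ 0.69387
  G=51: 51/255≈0.2000 > 0.04045 → ((0.2000+0.055)/1.055)^2.4 ≈ 0.03310
  B=245: 245/255≈0.9608 > 0.04045 → ((0.9608+0.055)/1.055)^2.4 ≈ 0.91310
  L2 = 0.2126×0.69387 + 0.7152×0.03310 + 0.0722×0.91310 ≈ 0.23712
Lighter = 0.23712, Darker = 0.02919
Ratio = (L_lighter + 0.05) / (L_darker + 0.05)
Ratio = (0.23712 + 0.05) / (0.02919 + 0.05) = 0.28712 / 0.07919 ≈ 3.6255
Ratio ≈ 3.63:1


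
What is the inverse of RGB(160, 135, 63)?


Invert: (255-R, 255-G, 255-B)
R: 255-160 = 95
G: 255-135 = 120
B: 255-63 = 192
= RGB(95, 120, 192)


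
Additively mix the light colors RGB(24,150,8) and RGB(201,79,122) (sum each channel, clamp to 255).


Additive: each channel = min(255, C₁+C₂)
R: 24+201 = 225 → 225
G: 150+79 = 229 → 229
B: 8+122 = 130 → 130
= RGB(225, 229, 130)


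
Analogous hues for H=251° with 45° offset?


Base hue: 251°
Left analog: (251 - 45) mod 360 = 206°
Right analog: (251 + 45) mod 360 = 296°
Analogous hues = 206° and 296°


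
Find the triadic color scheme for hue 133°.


Triadic: equally spaced at 120° intervals
H1 = 133°
H2 = (133 + 120) mod 360 = 253°
H3 = (133 + 240) mod 360 = 13°
Triadic = 133°, 253°, 13°


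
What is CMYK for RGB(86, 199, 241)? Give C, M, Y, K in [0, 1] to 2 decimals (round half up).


R'=86/255≈0.3373, G'=199/255≈0.7804, B'=241/255≈0.9451
K = 1 - max(R',G',B') = 1 - 241/255 = 14/255 = 0.05490… → 0.05
(1-R'-K)/(1-K) simplifies to (max-R)/max with max = 241:
C = (241-86)/241 = 155/241 = 0.64315… → 0.64
M = (241-199)/241 = 42/241 = 0.17427… → 0.17
Y = (241-241)/241 = 0/241 = 0 → 0.00
= CMYK(0.64, 0.17, 0.00, 0.05)


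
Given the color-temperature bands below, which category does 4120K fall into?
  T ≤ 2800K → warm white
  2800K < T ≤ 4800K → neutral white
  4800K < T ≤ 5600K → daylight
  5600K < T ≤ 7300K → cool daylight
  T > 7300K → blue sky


Temperature: 4120K
2800K < 4120K ≤ 4800K → neutral white
Classification: neutral white


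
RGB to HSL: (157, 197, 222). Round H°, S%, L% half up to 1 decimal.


Normalize: R'=157/255≈0.6157, G'=197/255≈0.7725, B'=222/255≈0.8706
Max=222/255, Min=157/255, Δ=Max-Min=65/255
L = (Max+Min)/2 = (222+157)/510 = 379/510 = 0.74313… → L = 74.3%
L > 0.5 → S = Δ/(2-Max-Min) = 65/(510-222-157) = 65/131 = 0.49618… → S = 49.6%
(the 1/255 factors cancel in S and H, so raw channel differences can be used)
Max is B' → H = 60 × ((R-G)/Δ + 4) = 60 × ((157-197)/65 + 4)
  -40/65 + 4 = -0.6153… + 4 = 3.3846…
  H = 60 × 3.3846… = 203.076…° → H = 203.1°
= HSL(203.1°, 49.6%, 74.3%)


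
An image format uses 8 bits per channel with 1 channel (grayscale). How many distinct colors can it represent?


Total bits = 8 bits/channel × 1 channels = 8 bits
Distinct colors = 2^8
= 256 colors


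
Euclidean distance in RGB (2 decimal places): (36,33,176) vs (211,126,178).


d = √[(R₁-R₂)² + (G₁-G₂)² + (B₁-B₂)²]
d = √[(36-211)² + (33-126)² + (176-178)²]
d = √[30625 + 8649 + 4]
d = √39278
d ≈ 198.19


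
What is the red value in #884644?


Color: #884644
R = 88 = 136
G = 46 = 70
B = 44 = 68
Red = 136


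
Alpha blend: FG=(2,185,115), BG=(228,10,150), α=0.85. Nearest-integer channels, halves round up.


C = α×F + (1-α)×B, with 1-α = 0.15
R: 0.85×2 + 0.15×228 = 1.70 + 34.20 = 35.90 → 36
G: 0.85×185 + 0.15×10 = 157.25 + 1.50 = 158.75 → 159
B: 0.85×115 + 0.15×150 = 97.75 + 22.50 = 120.25 → 120
= RGB(36, 159, 120)


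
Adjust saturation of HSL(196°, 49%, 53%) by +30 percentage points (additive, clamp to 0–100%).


Original S = 49%
Adjustment = +30 percentage points
New S = 49 + (30) = 79
Clamp to [0, 100] → 79
= HSL(196°, 79%, 53%)


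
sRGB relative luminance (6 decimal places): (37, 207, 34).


Linearize each channel (sRGB transfer function): c = v/255; c_lin = c/12.92 if c ≤ 0.04045, else ((c+0.055)/1.055)^2.4
  R: 37/255 ≈ 0.145098 > 0.04045 → ((0.145098+0.055)/1.055)^2.4 ≈ 0.018500
  G: 207/255 ≈ 0.811765 > 0.04045 → ((0.811765+0.055)/1.055)^2.4 ≈ 0.623960
  B: 34/255 ≈ 0.133333 > 0.04045 → ((0.133333+0.055)/1.055)^2.4 ≈ 0.015996
R_lin = 0.018500, G_lin = 0.623960, B_lin = 0.015996
L = 0.2126×R + 0.7152×G + 0.0722×B
L = 0.2126×0.018500 + 0.7152×0.623960 + 0.0722×0.015996
L ≈ 0.451345


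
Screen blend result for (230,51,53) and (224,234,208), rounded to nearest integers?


Screen: C = 255 - (255-A)×(255-B)/255, rounded to nearest integer
R: 255 - (255-230)×(255-224)/255 = 255 - 775/255 ≈ 255 - 3.039 = 251.961 → 252
G: 255 - (255-51)×(255-234)/255 = 255 - 4284/255 ≈ 255 - 16.800 = 238.200 → 238
B: 255 - (255-53)×(255-208)/255 = 255 - 9494/255 ≈ 255 - 37.231 = 217.769 → 218
= RGB(252, 238, 218)


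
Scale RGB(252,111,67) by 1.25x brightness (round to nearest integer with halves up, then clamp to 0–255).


Multiply each channel by 1.25, round half up, clamp to [0, 255]
R: 252×1.25 = 315 → clamp → 255
G: 111×1.25 = 138.75 → round → 139
B: 67×1.25 = 83.75 → round → 84
= RGB(255, 139, 84)


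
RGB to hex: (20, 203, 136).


R = 20 → 14 (hex)
G = 203 → CB (hex)
B = 136 → 88 (hex)
Hex = #14CB88


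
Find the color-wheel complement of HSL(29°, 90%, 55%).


Complement = opposite side of color wheel = hue + 180°
H' = (29 + 180) mod 360 = 209°
S and L unchanged.
= HSL(209°, 90%, 55%)


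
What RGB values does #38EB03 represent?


38 → 56 (R)
EB → 235 (G)
03 → 3 (B)
= RGB(56, 235, 3)


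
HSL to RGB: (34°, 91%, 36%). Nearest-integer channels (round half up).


H=34°, S=0.91, L=0.36
C = (1-|2L-1|)×S = (1-|-0.28|)×0.91 = 0.6552
H' = H/60 = 34/60 ≈ 0.5667; X = C×(1-|H' mod 2 - 1|) = 0.37128
m = L - C/2 = 0.36 - 0.3276 = 0.0324
Sector ⌊H'⌋ = 0 → (R',G',B') = (0.6552, 0.37128, 0.0)
RGB = ((R'+m)×255, (G'+m)×255, (B'+m)×255) = (175.338, 102.9384, 8.262)
Round half up → RGB(175, 103, 8)


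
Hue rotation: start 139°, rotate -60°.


New hue = (H + rotation) mod 360
New hue = (139 -60) mod 360
= 79 mod 360
= 79°


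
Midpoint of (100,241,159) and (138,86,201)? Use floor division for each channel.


Midpoint: each channel = ⌊(C₁+C₂)/2⌋
R: ⌊(100+138)/2⌋ = 119
G: ⌊(241+86)/2⌋ = 163
B: ⌊(159+201)/2⌋ = 180
= RGB(119, 163, 180)


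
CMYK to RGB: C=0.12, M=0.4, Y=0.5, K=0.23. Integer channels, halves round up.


R = 255 × (1-C) × (1-K) = 255 × 0.88 × 0.77 = 172.788 → 173
G = 255 × (1-M) × (1-K) = 255 × 0.60 × 0.77 = 117.81 → 118
B = 255 × (1-Y) × (1-K) = 255 × 0.50 × 0.77 = 98.175 → 98
= RGB(173, 118, 98)


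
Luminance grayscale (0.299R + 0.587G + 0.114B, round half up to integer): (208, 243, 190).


Gray = 0.299×R + 0.587×G + 0.114×B
Gray = 0.299×208 + 0.587×243 + 0.114×190
Gray = 62.192 + 142.641 + 21.660
Gray = 226.493 → round half up → 226
Gray = 226


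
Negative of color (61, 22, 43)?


Invert: (255-R, 255-G, 255-B)
R: 255-61 = 194
G: 255-22 = 233
B: 255-43 = 212
= RGB(194, 233, 212)


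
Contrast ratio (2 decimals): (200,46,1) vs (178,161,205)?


Linearize each sRGB channel c=v/255: c/12.92 if c ≤ 0.04045 else ((c+0.055)/1.055)^2.4
L = 0.2126×R_lin + 0.7152×G_lin + 0.0722×B_lin
Color 1 (200,46,1):
  R=200: 200/255≈0.7843 > 0.04045 → ((0.7843+0.055)/1.055)^2.4 ≈ 0.57758
  G=46: 46/255≈0.1804 > 0.04045 → ((0.1804+0.055)/1.055)^2.4 ≈ 0.02732
  B=1: 1/255≈0.0039 ≤ 0.04045 → 0.0039/12.92 ≈ 0.00030
  L1 = 0.2126×0.57758 + 0.7152×0.02732 + 0.0722×0.00030 ≈ 0.14236
Color 2 (178,161,205):
  R=178: 178/255≈0.6980 > 0.04045 → ((0.6980+0.055)/1.055)^2.4 ≈ 0.44520
  G=161: 161/255≈0.6314 > 0.04045 → ((0.6314+0.055)/1.055)^2.4 ≈ 0.35640
  B=205: 205/255≈0.8039 > 0.04045 → ((0.8039+0.055)/1.055)^2.4 ≈ 0.61050
  L2 = 0.2126×0.44520 + 0.7152×0.35640 + 0.0722×0.61050 ≈ 0.39362
Lighter = 0.39362, Darker = 0.14236
Ratio = (L_lighter + 0.05) / (L_darker + 0.05)
Ratio = (0.39362 + 0.05) / (0.14236 + 0.05) = 0.44362 / 0.19236 ≈ 2.3063
Ratio ≈ 2.31:1


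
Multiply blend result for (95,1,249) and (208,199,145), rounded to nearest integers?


Multiply: C = A×B/255, rounded to nearest integer
R: 95×208/255 = 19760/255 ≈ 77.490 → 77
G: 1×199/255 = 199/255 ≈ 0.780 → 1
B: 249×145/255 = 36105/255 ≈ 141.588 → 142
= RGB(77, 1, 142)


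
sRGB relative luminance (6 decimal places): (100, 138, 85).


Linearize each channel (sRGB transfer function): c = v/255; c_lin = c/12.92 if c ≤ 0.04045, else ((c+0.055)/1.055)^2.4
  R: 100/255 ≈ 0.392157 > 0.04045 → ((0.392157+0.055)/1.055)^2.4 ≈ 0.127438
  G: 138/255 ≈ 0.541176 > 0.04045 → ((0.541176+0.055)/1.055)^2.4 ≈ 0.254152
  B: 85/255 ≈ 0.333333 > 0.04045 → ((0.333333+0.055)/1.055)^2.4 ≈ 0.090842
R_lin = 0.127438, G_lin = 0.254152, B_lin = 0.090842
L = 0.2126×R + 0.7152×G + 0.0722×B
L = 0.2126×0.127438 + 0.7152×0.254152 + 0.0722×0.090842
L ≈ 0.215422


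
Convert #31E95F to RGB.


31 → 49 (R)
E9 → 233 (G)
5F → 95 (B)
= RGB(49, 233, 95)


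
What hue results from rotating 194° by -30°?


New hue = (H + rotation) mod 360
New hue = (194 -30) mod 360
= 164 mod 360
= 164°


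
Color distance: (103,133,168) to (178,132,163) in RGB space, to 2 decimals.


d = √[(R₁-R₂)² + (G₁-G₂)² + (B₁-B₂)²]
d = √[(103-178)² + (133-132)² + (168-163)²]
d = √[5625 + 1 + 25]
d = √5651
d ≈ 75.17


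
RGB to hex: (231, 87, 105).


R = 231 → E7 (hex)
G = 87 → 57 (hex)
B = 105 → 69 (hex)
Hex = #E75769


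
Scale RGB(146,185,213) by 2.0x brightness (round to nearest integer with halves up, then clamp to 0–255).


Multiply each channel by 2.0, round half up, clamp to [0, 255]
R: 146×2.0 = 292 → clamp → 255
G: 185×2.0 = 370 → clamp → 255
B: 213×2.0 = 426 → clamp → 255
= RGB(255, 255, 255)


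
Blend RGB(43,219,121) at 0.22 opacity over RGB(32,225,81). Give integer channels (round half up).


C = α×F + (1-α)×B, with 1-α = 0.78
R: 0.22×43 + 0.78×32 = 9.46 + 24.96 = 34.42 → 34
G: 0.22×219 + 0.78×225 = 48.18 + 175.50 = 223.68 → 224
B: 0.22×121 + 0.78×81 = 26.62 + 63.18 = 89.80 → 90
= RGB(34, 224, 90)


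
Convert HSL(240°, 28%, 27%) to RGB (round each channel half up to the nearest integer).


H=240°, S=0.28, L=0.27
C = (1-|2L-1|)×S = (1-|-0.46|)×0.28 = 0.1512
H' = H/60 = 240/60 ≈ 4.0000; X = C×(1-|H' mod 2 - 1|) = 0.0
m = L - C/2 = 0.27 - 0.0756 = 0.1944
Sector ⌊H'⌋ = 4 → (R',G',B') = (0.0, 0.0, 0.1512)
RGB = ((R'+m)×255, (G'+m)×255, (B'+m)×255) = (49.572, 49.572, 88.128)
Round half up → RGB(50, 50, 88)


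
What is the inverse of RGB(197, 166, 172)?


Invert: (255-R, 255-G, 255-B)
R: 255-197 = 58
G: 255-166 = 89
B: 255-172 = 83
= RGB(58, 89, 83)


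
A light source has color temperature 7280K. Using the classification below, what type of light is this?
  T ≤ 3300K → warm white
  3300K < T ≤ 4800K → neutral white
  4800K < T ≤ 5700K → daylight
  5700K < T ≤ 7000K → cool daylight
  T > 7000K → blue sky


Temperature: 7280K
7280K > 7000K → blue sky
Classification: blue sky


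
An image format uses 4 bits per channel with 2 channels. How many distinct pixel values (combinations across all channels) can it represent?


Total bits = 4 bits/channel × 2 channels = 8 bits
Distinct pixel values = 2^8
= 256 pixel values


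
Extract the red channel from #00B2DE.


Color: #00B2DE
R = 00 = 0
G = B2 = 178
B = DE = 222
Red = 0


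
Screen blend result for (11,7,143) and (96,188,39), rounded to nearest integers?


Screen: C = 255 - (255-A)×(255-B)/255, rounded to nearest integer
R: 255 - (255-11)×(255-96)/255 = 255 - 38796/255 ≈ 255 - 152.141 = 102.859 → 103
G: 255 - (255-7)×(255-188)/255 = 255 - 16616/255 ≈ 255 - 65.161 = 189.839 → 190
B: 255 - (255-143)×(255-39)/255 = 255 - 24192/255 ≈ 255 - 94.871 = 160.129 → 160
= RGB(103, 190, 160)


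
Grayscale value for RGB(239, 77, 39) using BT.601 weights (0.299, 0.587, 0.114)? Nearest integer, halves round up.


Gray = 0.299×R + 0.587×G + 0.114×B
Gray = 0.299×239 + 0.587×77 + 0.114×39
Gray = 71.461 + 45.199 + 4.446
Gray = 121.106 → round half up → 121
Gray = 121


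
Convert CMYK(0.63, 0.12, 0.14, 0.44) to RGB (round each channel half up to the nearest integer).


R = 255 × (1-C) × (1-K) = 255 × 0.37 × 0.56 = 52.836 → 53
G = 255 × (1-M) × (1-K) = 255 × 0.88 × 0.56 = 125.664 → 126
B = 255 × (1-Y) × (1-K) = 255 × 0.86 × 0.56 = 122.808 → 123
= RGB(53, 126, 123)


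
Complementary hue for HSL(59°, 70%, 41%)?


Complement = opposite side of color wheel = hue + 180°
H' = (59 + 180) mod 360 = 239°
S and L unchanged.
= HSL(239°, 70%, 41%)


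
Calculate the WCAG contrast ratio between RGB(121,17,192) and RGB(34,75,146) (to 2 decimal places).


Linearize each sRGB channel c=v/255: c/12.92 if c ≤ 0.04045 else ((c+0.055)/1.055)^2.4
L = 0.2126×R_lin + 0.7152×G_lin + 0.0722×B_lin
Color 1 (121,17,192):
  R=121: 121/255≈0.4745 > 0.04045 → ((0.4745+0.055)/1.055)^2.4 ≈ 0.19120
  G=17: 17/255≈0.0667 > 0.04045 → ((0.0667+0.055)/1.055)^2.4 ≈ 0.00561
  B=192: 192/255≈0.7529 > 0.04045 → ((0.7529+0.055)/1.055)^2.4 ≈ 0.52712
  L1 = 0.2126×0.19120 + 0.7152×0.00561 + 0.0722×0.52712 ≈ 0.08272
Color 2 (34,75,146):
  R=34: 34/255≈0.1333 > 0.04045 → ((0.1333+0.055)/1.055)^2.4 ≈ 0.01600
  G=75: 75/255≈0.2941 > 0.04045 → ((0.2941+0.055)/1.055)^2.4 ≈ 0.07036
  B=146: 146/255≈0.5725 > 0.04045 → ((0.5725+0.055)/1.055)^2.4 ≈ 0.28744
  L2 = 0.2126×0.01600 + 0.7152×0.07036 + 0.0722×0.28744 ≈ 0.07448
Lighter = 0.08272, Darker = 0.07448
Ratio = (L_lighter + 0.05) / (L_darker + 0.05)
Ratio = (0.08272 + 0.05) / (0.07448 + 0.05) = 0.13272 / 0.12448 ≈ 1.0662
Ratio ≈ 1.07:1


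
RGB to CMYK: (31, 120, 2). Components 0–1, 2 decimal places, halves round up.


R'=31/255≈0.1216, G'=120/255≈0.4706, B'=2/255≈0.0078
K = 1 - max(R',G',B') = 1 - 120/255 = 135/255 = 0.52941… → 0.53
(1-R'-K)/(1-K) simplifies to (max-R)/max with max = 120:
C = (120-31)/120 = 89/120 = 0.74166… → 0.74
M = (120-120)/120 = 0/120 = 0 → 0.00
Y = (120-2)/120 = 118/120 = 0.98333… → 0.98
= CMYK(0.74, 0.00, 0.98, 0.53)


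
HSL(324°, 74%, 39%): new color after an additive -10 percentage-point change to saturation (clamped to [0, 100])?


Original S = 74%
Adjustment = -10 percentage points
New S = 74 + (-10) = 64
Clamp to [0, 100] → 64
= HSL(324°, 64%, 39%)


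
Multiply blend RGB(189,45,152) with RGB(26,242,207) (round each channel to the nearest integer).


Multiply: C = A×B/255, rounded to nearest integer
R: 189×26/255 = 4914/255 ≈ 19.271 → 19
G: 45×242/255 = 10890/255 ≈ 42.706 → 43
B: 152×207/255 = 31464/255 ≈ 123.388 → 123
= RGB(19, 43, 123)


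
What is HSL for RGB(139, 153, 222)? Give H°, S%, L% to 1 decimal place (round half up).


Normalize: R'=139/255≈0.5451, G'=153/255≈0.6000, B'=222/255≈0.8706
Max=222/255, Min=139/255, Δ=Max-Min=83/255
L = (Max+Min)/2 = (222+139)/510 = 361/510 = 0.70784… → L = 70.8%
L > 0.5 → S = Δ/(2-Max-Min) = 83/(510-222-139) = 83/149 = 0.55704… → S = 55.7%
(the 1/255 factors cancel in S and H, so raw channel differences can be used)
Max is B' → H = 60 × ((R-G)/Δ + 4) = 60 × ((139-153)/83 + 4)
  -14/83 + 4 = -0.1686… + 4 = 3.8313…
  H = 60 × 3.8313… = 229.879…° → H = 229.9°
= HSL(229.9°, 55.7%, 70.8%)


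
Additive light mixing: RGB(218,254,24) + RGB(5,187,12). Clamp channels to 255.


Additive: each channel = min(255, C₁+C₂)
R: 218+5 = 223 → 223
G: 254+187 = 441 → 255
B: 24+12 = 36 → 36
= RGB(223, 255, 36)


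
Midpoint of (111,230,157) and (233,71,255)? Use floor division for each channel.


Midpoint: each channel = ⌊(C₁+C₂)/2⌋
R: ⌊(111+233)/2⌋ = 172
G: ⌊(230+71)/2⌋ = 150
B: ⌊(157+255)/2⌋ = 206
= RGB(172, 150, 206)


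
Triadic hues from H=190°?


Triadic: equally spaced at 120° intervals
H1 = 190°
H2 = (190 + 120) mod 360 = 310°
H3 = (190 + 240) mod 360 = 70°
Triadic = 190°, 310°, 70°


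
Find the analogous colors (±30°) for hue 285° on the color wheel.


Base hue: 285°
Left analog: (285 - 30) mod 360 = 255°
Right analog: (285 + 30) mod 360 = 315°
Analogous hues = 255° and 315°


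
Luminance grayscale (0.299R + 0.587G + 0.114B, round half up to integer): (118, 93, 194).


Gray = 0.299×R + 0.587×G + 0.114×B
Gray = 0.299×118 + 0.587×93 + 0.114×194
Gray = 35.282 + 54.591 + 22.116
Gray = 111.989 → round half up → 112
Gray = 112


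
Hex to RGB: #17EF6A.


17 → 23 (R)
EF → 239 (G)
6A → 106 (B)
= RGB(23, 239, 106)


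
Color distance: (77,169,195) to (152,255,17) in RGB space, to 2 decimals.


d = √[(R₁-R₂)² + (G₁-G₂)² + (B₁-B₂)²]
d = √[(77-152)² + (169-255)² + (195-17)²]
d = √[5625 + 7396 + 31684]
d = √44705
d ≈ 211.44


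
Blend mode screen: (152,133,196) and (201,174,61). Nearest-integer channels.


Screen: C = 255 - (255-A)×(255-B)/255, rounded to nearest integer
R: 255 - (255-152)×(255-201)/255 = 255 - 5562/255 ≈ 255 - 21.812 = 233.188 → 233
G: 255 - (255-133)×(255-174)/255 = 255 - 9882/255 ≈ 255 - 38.753 = 216.247 → 216
B: 255 - (255-196)×(255-61)/255 = 255 - 11446/255 ≈ 255 - 44.886 = 210.114 → 210
= RGB(233, 216, 210)


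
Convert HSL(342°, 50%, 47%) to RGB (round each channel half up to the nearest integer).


H=342°, S=0.50, L=0.47
C = (1-|2L-1|)×S = (1-|-0.06|)×0.50 = 0.47
H' = H/60 = 342/60 ≈ 5.7000; X = C×(1-|H' mod 2 - 1|) = 0.141
m = L - C/2 = 0.47 - 0.235 = 0.235
Sector ⌊H'⌋ = 5 → (R',G',B') = (0.47, 0.0, 0.141)
RGB = ((R'+m)×255, (G'+m)×255, (B'+m)×255) = (179.775, 59.925, 95.88)
Round half up → RGB(180, 60, 96)


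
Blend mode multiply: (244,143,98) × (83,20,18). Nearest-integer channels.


Multiply: C = A×B/255, rounded to nearest integer
R: 244×83/255 = 20252/255 ≈ 79.420 → 79
G: 143×20/255 = 2860/255 ≈ 11.216 → 11
B: 98×18/255 = 1764/255 ≈ 6.918 → 7
= RGB(79, 11, 7)


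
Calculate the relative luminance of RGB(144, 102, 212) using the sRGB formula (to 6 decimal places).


Linearize each channel (sRGB transfer function): c = v/255; c_lin = c/12.92 if c ≤ 0.04045, else ((c+0.055)/1.055)^2.4
  R: 144/255 ≈ 0.564706 > 0.04045 → ((0.564706+0.055)/1.055)^2.4 ≈ 0.278894
  G: 102/255 ≈ 0.400000 > 0.04045 → ((0.400000+0.055)/1.055)^2.4 ≈ 0.132868
  B: 212/255 ≈ 0.831373 > 0.04045 → ((0.831373+0.055)/1.055)^2.4 ≈ 0.658375
R_lin = 0.278894, G_lin = 0.132868, B_lin = 0.658375
L = 0.2126×R + 0.7152×G + 0.0722×B
L = 0.2126×0.278894 + 0.7152×0.132868 + 0.0722×0.658375
L ≈ 0.201855


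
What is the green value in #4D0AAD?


Color: #4D0AAD
R = 4D = 77
G = 0A = 10
B = AD = 173
Green = 10


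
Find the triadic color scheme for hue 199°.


Triadic: equally spaced at 120° intervals
H1 = 199°
H2 = (199 + 120) mod 360 = 319°
H3 = (199 + 240) mod 360 = 79°
Triadic = 199°, 319°, 79°


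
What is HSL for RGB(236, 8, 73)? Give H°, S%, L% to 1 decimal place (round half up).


Normalize: R'=236/255≈0.9255, G'=8/255≈0.0314, B'=73/255≈0.2863
Max=236/255, Min=8/255, Δ=Max-Min=228/255
L = (Max+Min)/2 = (236+8)/510 = 244/510 = 0.47843… → L = 47.8%
L ≤ 0.5 → S = Δ/(Max+Min) = 228/(236+8) = 228/244 = 0.93442… → S = 93.4%
(the 1/255 factors cancel in S and H, so raw channel differences can be used)
Max is R' → H = 60 × (((G-B)/Δ) mod 6) = 60 × (((8-73)/228) mod 6)
  (-65)/228 = -0.2850…; negative, so add 6 → 5.7149…
  H = 60 × 5.7149… = 342.894…° → H = 342.9°
= HSL(342.9°, 93.4%, 47.8%)


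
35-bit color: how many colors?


Colors = 2^bits = 2^35
= 34,359,738,368 colors


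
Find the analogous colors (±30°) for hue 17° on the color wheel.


Base hue: 17°
Left analog: (17 - 30) mod 360 = 347°
Right analog: (17 + 30) mod 360 = 47°
Analogous hues = 347° and 47°


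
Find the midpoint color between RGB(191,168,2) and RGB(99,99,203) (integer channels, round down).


Midpoint: each channel = ⌊(C₁+C₂)/2⌋
R: ⌊(191+99)/2⌋ = 145
G: ⌊(168+99)/2⌋ = 133
B: ⌊(2+203)/2⌋ = 102
= RGB(145, 133, 102)


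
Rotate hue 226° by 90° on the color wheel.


New hue = (H + rotation) mod 360
New hue = (226 + 90) mod 360
= 316 mod 360
= 316°


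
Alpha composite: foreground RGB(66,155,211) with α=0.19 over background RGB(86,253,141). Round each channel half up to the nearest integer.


C = α×F + (1-α)×B, with 1-α = 0.81
R: 0.19×66 + 0.81×86 = 12.54 + 69.66 = 82.20 → 82
G: 0.19×155 + 0.81×253 = 29.45 + 204.93 = 234.38 → 234
B: 0.19×211 + 0.81×141 = 40.09 + 114.21 = 154.30 → 154
= RGB(82, 234, 154)


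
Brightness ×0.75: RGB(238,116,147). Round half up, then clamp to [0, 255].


Multiply each channel by 0.75, round half up, clamp to [0, 255]
R: 238×0.75 = 178.5 → round → 179
G: 116×0.75 = 87
B: 147×0.75 = 110.25 → round → 110
= RGB(179, 87, 110)


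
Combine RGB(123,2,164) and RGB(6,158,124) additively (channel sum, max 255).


Additive: each channel = min(255, C₁+C₂)
R: 123+6 = 129 → 129
G: 2+158 = 160 → 160
B: 164+124 = 288 → 255
= RGB(129, 160, 255)
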